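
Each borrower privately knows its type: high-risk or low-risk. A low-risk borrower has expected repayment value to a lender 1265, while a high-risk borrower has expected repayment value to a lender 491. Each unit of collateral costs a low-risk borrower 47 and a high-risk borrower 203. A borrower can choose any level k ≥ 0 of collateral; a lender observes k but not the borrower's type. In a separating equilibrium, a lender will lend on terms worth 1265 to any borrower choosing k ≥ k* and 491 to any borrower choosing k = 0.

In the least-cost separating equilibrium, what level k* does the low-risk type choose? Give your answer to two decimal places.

3.81

A high-risk borrower choosing k = 0 receives 491.
Imitating at k* instead would pay 1265 at cost 203·k*, netting 1265 − 203·k*.
Indifference: 491 = 1265 − 203·k*, so k* = (1265 − 491) / 203 ≈ 3.81.
This is the high-risk type's binding incentive-compatibility constraint; any k ≥ 3.81 sustains separation on that side.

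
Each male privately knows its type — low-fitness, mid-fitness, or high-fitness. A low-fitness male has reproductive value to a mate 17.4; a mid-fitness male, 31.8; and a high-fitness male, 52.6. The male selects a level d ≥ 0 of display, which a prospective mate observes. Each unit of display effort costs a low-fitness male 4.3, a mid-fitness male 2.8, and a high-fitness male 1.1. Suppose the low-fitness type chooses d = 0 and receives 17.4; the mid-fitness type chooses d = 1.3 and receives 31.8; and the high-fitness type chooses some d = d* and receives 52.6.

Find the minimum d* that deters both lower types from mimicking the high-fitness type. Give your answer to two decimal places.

8.73

Mid-fitness type (on-path payoff 31.8 − 2.8×1.3 = 28.16) won't mimic when 28.16 ≥ 52.6 − 2.8·d*, i.e. d* ≥ 8.73.
Low-fitness type (on-path payoff 17.4) won't mimic when 17.4 ≥ 52.6 − 4.3·d*, i.e. d* ≥ 8.19.
Both must hold, so d* = max(8.19, 8.73) = 8.73. The mid-fitness type's constraint binds.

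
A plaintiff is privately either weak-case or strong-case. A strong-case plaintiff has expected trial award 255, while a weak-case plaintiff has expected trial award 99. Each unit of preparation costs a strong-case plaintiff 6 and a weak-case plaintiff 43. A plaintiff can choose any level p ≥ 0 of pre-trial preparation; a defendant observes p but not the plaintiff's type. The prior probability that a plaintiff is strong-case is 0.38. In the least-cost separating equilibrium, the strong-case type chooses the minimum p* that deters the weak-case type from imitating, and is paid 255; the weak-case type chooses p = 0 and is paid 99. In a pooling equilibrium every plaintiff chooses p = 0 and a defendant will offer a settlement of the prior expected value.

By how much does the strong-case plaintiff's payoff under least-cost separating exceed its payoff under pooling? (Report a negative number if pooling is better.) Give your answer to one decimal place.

75.0

Least-cost separating signal: p* solves 99 = 255 − 43·p*, so p* = (255 − 99)/43 ≈ 3.6279.
Strong-case type's separating payoff: 255 − 6 × p* = 255 − 6 × (255 − 99)/43 = 255 − 936/43 ≈ 233.233.
Pooling payoff: 0.38 × 255 + 0.62 × 99 = 158.28.
Difference: 233.233 − 158.28 = 74.953, i.e. 75.0 to one decimal place.
The strong-case type prefers to separate.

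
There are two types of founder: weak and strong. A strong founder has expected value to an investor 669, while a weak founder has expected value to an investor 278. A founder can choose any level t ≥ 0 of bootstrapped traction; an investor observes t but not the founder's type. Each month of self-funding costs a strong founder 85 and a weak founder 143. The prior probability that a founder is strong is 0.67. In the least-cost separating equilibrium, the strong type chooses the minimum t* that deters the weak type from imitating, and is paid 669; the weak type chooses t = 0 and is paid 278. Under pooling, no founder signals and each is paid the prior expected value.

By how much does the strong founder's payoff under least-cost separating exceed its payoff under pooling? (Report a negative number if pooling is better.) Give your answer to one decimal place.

-103.4

Least-cost separating signal: t* solves 278 = 669 − 143·t*, so t* = (669 − 278)/143 ≈ 2.7343.
Strong type's separating payoff: 669 − 85 × t* = 669 − 85 × (669 − 278)/143 = 669 − 33235/143 ≈ 436.587.
Pooling payoff: 0.67 × 669 + 0.33 × 278 = 539.97.
Difference: 436.587 − 539.97 = -103.383, i.e. -103.4 to one decimal place.
The strong type would prefer the pooling outcome.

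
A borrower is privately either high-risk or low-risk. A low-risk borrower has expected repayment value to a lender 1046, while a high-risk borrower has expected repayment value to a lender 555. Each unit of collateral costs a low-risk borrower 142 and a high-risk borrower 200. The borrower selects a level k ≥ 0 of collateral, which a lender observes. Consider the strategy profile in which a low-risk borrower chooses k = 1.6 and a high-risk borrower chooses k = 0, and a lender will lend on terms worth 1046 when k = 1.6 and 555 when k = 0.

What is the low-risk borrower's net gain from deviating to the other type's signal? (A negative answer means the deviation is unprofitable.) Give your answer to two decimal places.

-263.80

Playing k = 1.6 the low-risk borrower receives 1046 − 142 × 1.6 = 818.8.
Deviating to k = 0 yields 555 instead.
Gain from deviating: 555 − 818.8 = -263.80.
The gain is negative, so the low-risk type's incentive-compatibility constraint is satisfied.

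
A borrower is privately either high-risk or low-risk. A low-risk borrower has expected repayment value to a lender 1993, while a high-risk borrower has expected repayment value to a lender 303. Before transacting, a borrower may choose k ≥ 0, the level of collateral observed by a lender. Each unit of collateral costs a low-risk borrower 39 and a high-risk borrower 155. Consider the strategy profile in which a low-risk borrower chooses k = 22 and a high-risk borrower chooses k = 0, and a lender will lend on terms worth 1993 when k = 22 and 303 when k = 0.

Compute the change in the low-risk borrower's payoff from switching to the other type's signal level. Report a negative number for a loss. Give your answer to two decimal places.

-832.00

Playing k = 22 the low-risk borrower receives 1993 − 39 × 22 = 1135.
Deviating to k = 0 yields 303 instead.
Gain from deviating: 303 − 1135 = -832.00.
The gain is negative, so the low-risk type's incentive-compatibility constraint is satisfied.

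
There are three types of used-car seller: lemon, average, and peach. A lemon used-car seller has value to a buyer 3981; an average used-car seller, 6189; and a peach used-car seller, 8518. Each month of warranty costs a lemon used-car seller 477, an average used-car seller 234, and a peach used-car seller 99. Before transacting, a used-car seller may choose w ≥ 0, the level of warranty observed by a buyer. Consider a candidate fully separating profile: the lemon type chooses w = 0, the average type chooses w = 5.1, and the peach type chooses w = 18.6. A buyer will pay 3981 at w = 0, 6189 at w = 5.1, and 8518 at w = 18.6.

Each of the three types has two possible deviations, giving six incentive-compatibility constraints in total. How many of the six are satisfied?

Lemon (own payoff 3981): to w=5.1 gives 6189 − 477×5.1 = 3756.3 → no gain ✓; to w=18.6 gives 8518 − 477×18.6 = -354.2 → no gain ✓.
Average (own payoff 6189 − 234×5.1 = 4995.6): to w=0 gives 3981 → no gain ✓; to w=18.6 gives 8518 − 234×18.6 = 4165.6 → no gain ✓.
Peach (own payoff 8518 − 99×18.6 = 6676.6): to w=0 gives 3981 → no gain ✓; to w=5.1 gives 6189 − 99×5.1 = 5684.1 → no gain ✓.
6 of the 6 constraints hold; this profile is a separating equilibrium.

6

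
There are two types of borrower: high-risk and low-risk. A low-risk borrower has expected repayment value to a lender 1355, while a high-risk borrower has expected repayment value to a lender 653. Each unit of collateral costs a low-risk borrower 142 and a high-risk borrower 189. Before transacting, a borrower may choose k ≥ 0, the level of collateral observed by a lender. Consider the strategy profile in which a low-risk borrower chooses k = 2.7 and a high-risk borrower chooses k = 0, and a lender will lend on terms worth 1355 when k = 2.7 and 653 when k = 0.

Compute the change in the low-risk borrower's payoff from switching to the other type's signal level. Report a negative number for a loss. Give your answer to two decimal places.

Playing k = 2.7 the low-risk borrower receives 1355 − 142 × 2.7 = 971.6.
Deviating to k = 0 yields 653 instead.
Gain from deviating: 653 − 971.6 = -318.60.
The gain is negative, so the low-risk type's incentive-compatibility constraint is satisfied.

-318.60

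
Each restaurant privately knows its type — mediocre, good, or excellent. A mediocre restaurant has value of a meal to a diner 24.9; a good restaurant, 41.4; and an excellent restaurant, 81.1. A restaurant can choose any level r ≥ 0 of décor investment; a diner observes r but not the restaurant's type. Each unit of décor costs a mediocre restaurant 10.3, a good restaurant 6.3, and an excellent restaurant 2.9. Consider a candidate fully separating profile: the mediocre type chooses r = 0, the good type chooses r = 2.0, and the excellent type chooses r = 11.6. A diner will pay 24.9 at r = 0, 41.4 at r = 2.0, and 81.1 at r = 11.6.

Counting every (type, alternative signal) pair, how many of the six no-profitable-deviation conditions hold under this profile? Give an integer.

Mediocre (own payoff 24.9): to r=2.0 gives 41.4 − 10.3×2.0 = 20.8 → no gain ✓; to r=11.6 gives 81.1 − 10.3×11.6 = -38.38 → no gain ✓.
Good (own payoff 41.4 − 6.3×2.0 = 28.8): to r=0 gives 24.9 → no gain ✓; to r=11.6 gives 81.1 − 6.3×11.6 = 8.02 → no gain ✓.
Excellent (own payoff 81.1 − 2.9×11.6 = 47.46): to r=0 gives 24.9 → no gain ✓; to r=2.0 gives 41.4 − 2.9×2.0 = 35.6 → no gain ✓.
6 of the 6 constraints hold; this profile is a separating equilibrium.

6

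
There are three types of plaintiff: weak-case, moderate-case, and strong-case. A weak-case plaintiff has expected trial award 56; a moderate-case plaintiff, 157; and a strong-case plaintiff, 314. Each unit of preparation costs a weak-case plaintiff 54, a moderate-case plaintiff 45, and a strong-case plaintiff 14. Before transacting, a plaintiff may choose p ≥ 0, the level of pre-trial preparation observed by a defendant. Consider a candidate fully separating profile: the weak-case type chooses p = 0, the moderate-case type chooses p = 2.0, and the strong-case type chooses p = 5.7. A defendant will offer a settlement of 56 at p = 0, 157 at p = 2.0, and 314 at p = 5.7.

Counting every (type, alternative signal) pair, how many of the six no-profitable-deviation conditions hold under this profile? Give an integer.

Weak-case (own payoff 56): to p=2.0 gives 157 − 54×2.0 = 49 → no gain ✓; to p=5.7 gives 314 − 54×5.7 = 6.2 → no gain ✓.
Moderate-case (own payoff 157 − 45×2.0 = 67): to p=0 gives 56 → no gain ✓; to p=5.7 gives 314 − 45×5.7 = 57.5 → no gain ✓.
Strong-case (own payoff 314 − 14×5.7 = 234.2): to p=0 gives 56 → no gain ✓; to p=2.0 gives 157 − 14×2.0 = 129 → no gain ✓.
6 of the 6 constraints hold; this profile is a separating equilibrium.

6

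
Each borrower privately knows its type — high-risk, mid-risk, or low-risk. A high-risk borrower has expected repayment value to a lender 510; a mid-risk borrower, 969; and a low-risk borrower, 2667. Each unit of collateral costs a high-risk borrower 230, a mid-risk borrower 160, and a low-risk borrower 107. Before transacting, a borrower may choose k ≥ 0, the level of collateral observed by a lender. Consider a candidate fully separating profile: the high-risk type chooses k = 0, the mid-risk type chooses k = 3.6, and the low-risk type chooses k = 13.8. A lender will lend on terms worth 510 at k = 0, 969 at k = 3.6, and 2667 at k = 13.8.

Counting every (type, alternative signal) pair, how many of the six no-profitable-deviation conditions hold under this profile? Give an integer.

4

Mid-risk (own payoff 969 − 160×3.6 = 393): to k=0 gives 510 → profitable ✗; to k=13.8 gives 2667 − 160×13.8 = 459 → profitable ✗.
Low-risk (own payoff 2667 − 107×13.8 = 1190.4): to k=0 gives 510 → no gain ✓; to k=3.6 gives 969 − 107×3.6 = 583.8 → no gain ✓.
High-risk (own payoff 510): to k=3.6 gives 969 − 230×3.6 = 141 → no gain ✓; to k=13.8 gives 2667 − 230×13.8 = -507 → no gain ✓.
4 of the 6 constraints hold; not an equilibrium.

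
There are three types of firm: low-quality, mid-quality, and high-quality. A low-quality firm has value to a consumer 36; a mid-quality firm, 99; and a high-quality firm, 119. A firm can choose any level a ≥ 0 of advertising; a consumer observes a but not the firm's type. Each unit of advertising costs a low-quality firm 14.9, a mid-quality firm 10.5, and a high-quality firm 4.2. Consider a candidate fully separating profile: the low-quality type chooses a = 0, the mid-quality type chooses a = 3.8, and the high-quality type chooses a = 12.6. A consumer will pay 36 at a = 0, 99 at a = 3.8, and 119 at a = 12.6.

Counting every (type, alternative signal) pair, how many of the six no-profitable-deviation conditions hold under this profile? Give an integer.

High-quality (own payoff 119 − 4.2×12.6 = 66.08): to a=0 gives 36 → no gain ✓; to a=3.8 gives 99 − 4.2×3.8 = 83.04 → profitable ✗.
Low-quality (own payoff 36): to a=3.8 gives 99 − 14.9×3.8 = 42.38 → profitable ✗; to a=12.6 gives 119 − 14.9×12.6 = -68.74 → no gain ✓.
Mid-quality (own payoff 99 − 10.5×3.8 = 59.1): to a=0 gives 36 → no gain ✓; to a=12.6 gives 119 − 10.5×12.6 = -13.3 → no gain ✓.
4 of the 6 constraints hold; not an equilibrium.

4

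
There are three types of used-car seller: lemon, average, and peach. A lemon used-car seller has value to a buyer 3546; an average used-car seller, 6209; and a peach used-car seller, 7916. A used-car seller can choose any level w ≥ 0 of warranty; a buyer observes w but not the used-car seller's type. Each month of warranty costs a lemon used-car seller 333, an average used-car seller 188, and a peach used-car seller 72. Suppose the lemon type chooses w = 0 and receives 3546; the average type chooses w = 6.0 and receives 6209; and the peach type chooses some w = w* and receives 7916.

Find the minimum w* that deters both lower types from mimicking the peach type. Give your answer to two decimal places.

Lemon type (on-path payoff 3546) won't mimic when 3546 ≥ 7916 − 333·w*, i.e. w* ≥ 13.12.
Average type (on-path payoff 6209 − 188×6.0 = 5081) won't mimic when 5081 ≥ 7916 − 188·w*, i.e. w* ≥ 15.08.
Both must hold, so w* = max(13.12, 15.08) = 15.08. The average type's constraint binds.

15.08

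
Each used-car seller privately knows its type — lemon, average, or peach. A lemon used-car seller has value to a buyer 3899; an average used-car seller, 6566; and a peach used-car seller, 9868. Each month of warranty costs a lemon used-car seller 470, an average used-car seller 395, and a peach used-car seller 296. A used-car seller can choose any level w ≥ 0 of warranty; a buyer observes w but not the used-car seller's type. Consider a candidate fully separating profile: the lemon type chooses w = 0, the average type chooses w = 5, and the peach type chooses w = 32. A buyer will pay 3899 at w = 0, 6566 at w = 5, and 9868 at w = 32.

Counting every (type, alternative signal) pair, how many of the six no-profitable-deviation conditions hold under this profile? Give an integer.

Peach (own payoff 9868 − 296×32 = 396): to w=0 gives 3899 → profitable ✗; to w=5 gives 6566 − 296×5 = 5086 → profitable ✗.
Lemon (own payoff 3899): to w=5 gives 6566 − 470×5 = 4216 → profitable ✗; to w=32 gives 9868 − 470×32 = -5172 → no gain ✓.
Average (own payoff 6566 − 395×5 = 4591): to w=0 gives 3899 → no gain ✓; to w=32 gives 9868 − 395×32 = -2772 → no gain ✓.
3 of the 6 constraints hold; not an equilibrium.

3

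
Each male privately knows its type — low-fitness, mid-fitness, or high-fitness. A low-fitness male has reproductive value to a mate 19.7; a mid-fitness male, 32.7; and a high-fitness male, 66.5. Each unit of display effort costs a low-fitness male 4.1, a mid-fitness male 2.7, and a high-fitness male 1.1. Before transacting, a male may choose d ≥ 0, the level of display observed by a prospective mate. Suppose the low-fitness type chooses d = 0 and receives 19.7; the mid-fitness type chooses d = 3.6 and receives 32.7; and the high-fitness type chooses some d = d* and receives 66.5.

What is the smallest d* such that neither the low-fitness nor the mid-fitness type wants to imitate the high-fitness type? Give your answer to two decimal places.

Low-fitness type (on-path payoff 19.7) won't mimic when 19.7 ≥ 66.5 − 4.1·d*, i.e. d* ≥ 11.41.
Mid-fitness type (on-path payoff 32.7 − 2.7×3.6 = 22.98) won't mimic when 22.98 ≥ 66.5 − 2.7·d*, i.e. d* ≥ 16.12.
Both must hold, so d* = max(11.41, 16.12) = 16.12. The mid-fitness type's constraint binds.

16.12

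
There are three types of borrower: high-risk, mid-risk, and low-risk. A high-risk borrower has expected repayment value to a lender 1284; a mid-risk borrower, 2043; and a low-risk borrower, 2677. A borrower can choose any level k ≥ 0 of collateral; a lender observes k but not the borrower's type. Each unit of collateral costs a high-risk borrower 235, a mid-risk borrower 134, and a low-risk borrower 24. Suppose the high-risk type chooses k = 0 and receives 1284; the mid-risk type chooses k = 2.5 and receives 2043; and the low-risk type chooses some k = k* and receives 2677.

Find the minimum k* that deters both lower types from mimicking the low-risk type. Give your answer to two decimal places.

7.23

Mid-risk type (on-path payoff 2043 − 134×2.5 = 1708) won't mimic when 1708 ≥ 2677 − 134·k*, i.e. k* ≥ 7.23.
High-risk type (on-path payoff 1284) won't mimic when 1284 ≥ 2677 − 235·k*, i.e. k* ≥ 5.93.
Both must hold, so k* = max(5.93, 7.23) = 7.23. The mid-risk type's constraint binds.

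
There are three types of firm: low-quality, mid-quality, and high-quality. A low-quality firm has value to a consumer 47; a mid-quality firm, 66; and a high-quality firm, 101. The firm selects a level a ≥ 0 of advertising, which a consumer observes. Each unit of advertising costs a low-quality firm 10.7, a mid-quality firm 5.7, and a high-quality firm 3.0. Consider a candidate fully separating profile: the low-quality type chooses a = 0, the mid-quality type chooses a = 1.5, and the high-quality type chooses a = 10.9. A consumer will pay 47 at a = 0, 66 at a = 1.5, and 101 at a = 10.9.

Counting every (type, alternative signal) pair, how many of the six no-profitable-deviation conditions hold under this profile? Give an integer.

Mid-quality (own payoff 66 − 5.7×1.5 = 57.45): to a=0 gives 47 → no gain ✓; to a=10.9 gives 101 − 5.7×10.9 = 38.87 → no gain ✓.
Low-quality (own payoff 47): to a=1.5 gives 66 − 10.7×1.5 = 49.95 → profitable ✗; to a=10.9 gives 101 − 10.7×10.9 = -15.63 → no gain ✓.
High-quality (own payoff 101 − 3.0×10.9 = 68.3): to a=0 gives 47 → no gain ✓; to a=1.5 gives 66 − 3.0×1.5 = 61.5 → no gain ✓.
5 of the 6 constraints hold; not an equilibrium.

5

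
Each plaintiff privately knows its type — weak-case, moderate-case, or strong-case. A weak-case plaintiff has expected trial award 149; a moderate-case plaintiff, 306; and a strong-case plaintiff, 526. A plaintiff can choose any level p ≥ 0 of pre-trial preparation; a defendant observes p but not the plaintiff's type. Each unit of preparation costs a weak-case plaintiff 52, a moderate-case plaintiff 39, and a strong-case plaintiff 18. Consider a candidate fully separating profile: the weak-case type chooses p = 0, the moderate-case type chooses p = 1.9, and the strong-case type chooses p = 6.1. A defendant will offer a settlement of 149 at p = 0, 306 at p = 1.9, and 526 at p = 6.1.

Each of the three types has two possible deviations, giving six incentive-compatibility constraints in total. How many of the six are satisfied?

Weak-case (own payoff 149): to p=1.9 gives 306 − 52×1.9 = 207.2 → profitable ✗; to p=6.1 gives 526 − 52×6.1 = 208.8 → profitable ✗.
Moderate-case (own payoff 306 − 39×1.9 = 231.9): to p=0 gives 149 → no gain ✓; to p=6.1 gives 526 − 39×6.1 = 288.1 → profitable ✗.
Strong-case (own payoff 526 − 18×6.1 = 416.2): to p=0 gives 149 → no gain ✓; to p=1.9 gives 306 − 18×1.9 = 271.8 → no gain ✓.
3 of the 6 constraints hold; not an equilibrium.

3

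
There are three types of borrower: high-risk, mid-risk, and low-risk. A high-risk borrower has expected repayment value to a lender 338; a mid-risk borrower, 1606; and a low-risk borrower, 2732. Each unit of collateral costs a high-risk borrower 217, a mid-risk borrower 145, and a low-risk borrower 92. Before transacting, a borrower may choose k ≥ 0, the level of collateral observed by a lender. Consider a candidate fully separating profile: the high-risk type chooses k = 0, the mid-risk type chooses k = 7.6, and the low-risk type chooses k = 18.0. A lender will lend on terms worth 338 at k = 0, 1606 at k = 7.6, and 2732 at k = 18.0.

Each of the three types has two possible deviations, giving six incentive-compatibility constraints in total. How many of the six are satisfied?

Mid-risk (own payoff 1606 − 145×7.6 = 504): to k=0 gives 338 → no gain ✓; to k=18.0 gives 2732 − 145×18.0 = 122 → no gain ✓.
High-risk (own payoff 338): to k=7.6 gives 1606 − 217×7.6 = -43.2 → no gain ✓; to k=18.0 gives 2732 − 217×18.0 = -1174 → no gain ✓.
Low-risk (own payoff 2732 − 92×18.0 = 1076): to k=0 gives 338 → no gain ✓; to k=7.6 gives 1606 − 92×7.6 = 906.8 → no gain ✓.
6 of the 6 constraints hold; this profile is a separating equilibrium.

6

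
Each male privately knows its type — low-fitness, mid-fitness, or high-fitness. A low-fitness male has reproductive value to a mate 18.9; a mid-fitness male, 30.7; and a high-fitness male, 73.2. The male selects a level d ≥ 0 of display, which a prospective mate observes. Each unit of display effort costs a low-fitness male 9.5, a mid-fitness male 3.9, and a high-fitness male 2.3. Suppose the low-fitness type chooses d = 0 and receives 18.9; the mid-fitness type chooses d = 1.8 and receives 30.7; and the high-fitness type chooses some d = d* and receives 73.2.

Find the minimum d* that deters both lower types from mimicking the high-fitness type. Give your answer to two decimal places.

12.70

Mid-fitness type (on-path payoff 30.7 − 3.9×1.8 = 23.68) won't mimic when 23.68 ≥ 73.2 − 3.9·d*, i.e. d* ≥ 12.70.
Low-fitness type (on-path payoff 18.9) won't mimic when 18.9 ≥ 73.2 − 9.5·d*, i.e. d* ≥ 5.72.
Both must hold, so d* = max(5.72, 12.70) = 12.70. The mid-fitness type's constraint binds.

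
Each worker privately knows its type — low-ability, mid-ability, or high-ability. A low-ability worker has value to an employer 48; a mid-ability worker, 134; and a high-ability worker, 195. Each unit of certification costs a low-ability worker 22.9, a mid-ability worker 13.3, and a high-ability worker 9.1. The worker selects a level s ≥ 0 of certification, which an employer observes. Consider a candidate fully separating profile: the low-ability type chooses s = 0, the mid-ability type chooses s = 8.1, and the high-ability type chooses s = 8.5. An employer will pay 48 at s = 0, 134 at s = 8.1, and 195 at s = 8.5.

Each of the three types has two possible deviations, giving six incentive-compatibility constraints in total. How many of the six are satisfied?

4

High-ability (own payoff 195 − 9.1×8.5 = 117.65): to s=0 gives 48 → no gain ✓; to s=8.1 gives 134 − 9.1×8.1 = 60.29 → no gain ✓.
Mid-ability (own payoff 134 − 13.3×8.1 = 26.27): to s=0 gives 48 → profitable ✗; to s=8.5 gives 195 − 13.3×8.5 = 81.95 → profitable ✗.
Low-ability (own payoff 48): to s=8.1 gives 134 − 22.9×8.1 = -51.49 → no gain ✓; to s=8.5 gives 195 − 22.9×8.5 = 0.35 → no gain ✓.
4 of the 6 constraints hold; not an equilibrium.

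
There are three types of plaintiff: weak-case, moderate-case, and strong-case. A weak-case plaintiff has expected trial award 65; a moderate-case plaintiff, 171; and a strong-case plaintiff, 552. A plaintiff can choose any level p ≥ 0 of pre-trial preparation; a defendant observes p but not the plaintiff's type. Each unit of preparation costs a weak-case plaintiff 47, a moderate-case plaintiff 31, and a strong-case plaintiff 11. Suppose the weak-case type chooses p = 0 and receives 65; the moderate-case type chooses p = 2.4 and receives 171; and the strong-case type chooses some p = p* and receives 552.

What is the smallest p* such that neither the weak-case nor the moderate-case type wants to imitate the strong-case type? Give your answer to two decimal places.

14.69

Weak-case type (on-path payoff 65) won't mimic when 65 ≥ 552 − 47·p*, i.e. p* ≥ 10.36.
Moderate-case type (on-path payoff 171 − 31×2.4 = 96.6) won't mimic when 96.6 ≥ 552 − 31·p*, i.e. p* ≥ 14.69.
Both must hold, so p* = max(10.36, 14.69) = 14.69. The moderate-case type's constraint binds.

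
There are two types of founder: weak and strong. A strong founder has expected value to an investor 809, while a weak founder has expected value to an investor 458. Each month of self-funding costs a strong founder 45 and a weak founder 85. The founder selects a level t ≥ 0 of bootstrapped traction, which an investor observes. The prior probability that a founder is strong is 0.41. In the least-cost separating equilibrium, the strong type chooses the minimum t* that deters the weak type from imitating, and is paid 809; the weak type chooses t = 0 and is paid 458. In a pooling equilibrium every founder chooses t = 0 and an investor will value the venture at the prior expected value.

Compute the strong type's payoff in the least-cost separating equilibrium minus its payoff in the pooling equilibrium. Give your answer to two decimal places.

21.27

Least-cost separating signal: t* solves 458 = 809 − 85·t*, so t* = (809 − 458)/85 ≈ 4.1294.
Strong type's separating payoff: 809 − 45 × t* = 809 − 45 × (809 − 458)/85 = 809 − 15795/85 ≈ 623.1765.
Pooling payoff: 0.41 × 809 + 0.59 × 458 = 601.91.
Difference: 623.1765 − 601.91 = 21.2665, i.e. 21.27 to two decimal places.
The strong type prefers to separate.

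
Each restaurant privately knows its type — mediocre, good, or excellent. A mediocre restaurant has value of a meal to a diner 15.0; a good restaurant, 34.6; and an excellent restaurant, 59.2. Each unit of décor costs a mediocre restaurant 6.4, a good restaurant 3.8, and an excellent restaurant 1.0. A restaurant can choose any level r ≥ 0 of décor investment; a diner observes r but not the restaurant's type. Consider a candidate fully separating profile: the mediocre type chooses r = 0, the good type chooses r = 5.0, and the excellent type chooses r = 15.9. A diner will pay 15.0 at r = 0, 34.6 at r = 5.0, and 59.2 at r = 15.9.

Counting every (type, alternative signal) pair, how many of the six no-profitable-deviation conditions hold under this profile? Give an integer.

Excellent (own payoff 59.2 − 1.0×15.9 = 43.3): to r=0 gives 15.0 → no gain ✓; to r=5.0 gives 34.6 − 1.0×5.0 = 29.6 → no gain ✓.
Good (own payoff 34.6 − 3.8×5.0 = 15.6): to r=0 gives 15.0 → no gain ✓; to r=15.9 gives 59.2 − 3.8×15.9 = -1.22 → no gain ✓.
Mediocre (own payoff 15.0): to r=5.0 gives 34.6 − 6.4×5.0 = 2.6 → no gain ✓; to r=15.9 gives 59.2 − 6.4×15.9 = -42.56 → no gain ✓.
6 of the 6 constraints hold; this profile is a separating equilibrium.

6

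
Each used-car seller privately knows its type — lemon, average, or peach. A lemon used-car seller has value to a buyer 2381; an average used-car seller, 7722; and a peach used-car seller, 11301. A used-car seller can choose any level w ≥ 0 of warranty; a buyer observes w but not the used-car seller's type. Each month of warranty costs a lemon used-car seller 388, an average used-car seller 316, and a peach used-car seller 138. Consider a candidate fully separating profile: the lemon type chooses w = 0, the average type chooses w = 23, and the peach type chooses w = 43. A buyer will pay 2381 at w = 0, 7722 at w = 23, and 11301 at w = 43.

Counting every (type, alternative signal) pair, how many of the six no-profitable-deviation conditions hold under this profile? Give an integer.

5

Average (own payoff 7722 − 316×23 = 454): to w=0 gives 2381 → profitable ✗; to w=43 gives 11301 − 316×43 = -2287 → no gain ✓.
Peach (own payoff 11301 − 138×43 = 5367): to w=0 gives 2381 → no gain ✓; to w=23 gives 7722 − 138×23 = 4548 → no gain ✓.
Lemon (own payoff 2381): to w=23 gives 7722 − 388×23 = -1202 → no gain ✓; to w=43 gives 11301 − 388×43 = -5383 → no gain ✓.
5 of the 6 constraints hold; not an equilibrium.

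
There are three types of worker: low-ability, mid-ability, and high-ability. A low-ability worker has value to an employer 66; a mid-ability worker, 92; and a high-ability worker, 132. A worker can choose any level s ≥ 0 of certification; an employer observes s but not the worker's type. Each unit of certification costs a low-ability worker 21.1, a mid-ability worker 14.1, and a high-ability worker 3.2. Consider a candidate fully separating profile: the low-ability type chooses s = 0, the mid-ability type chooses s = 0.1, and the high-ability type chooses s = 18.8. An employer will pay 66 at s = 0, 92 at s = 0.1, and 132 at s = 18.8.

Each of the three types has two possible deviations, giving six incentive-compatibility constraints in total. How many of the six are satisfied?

High-ability (own payoff 132 − 3.2×18.8 = 71.84): to s=0 gives 66 → no gain ✓; to s=0.1 gives 92 − 3.2×0.1 = 91.68 → profitable ✗.
Mid-ability (own payoff 92 − 14.1×0.1 = 90.59): to s=0 gives 66 → no gain ✓; to s=18.8 gives 132 − 14.1×18.8 = -133.08 → no gain ✓.
Low-ability (own payoff 66): to s=0.1 gives 92 − 21.1×0.1 = 89.89 → profitable ✗; to s=18.8 gives 132 − 21.1×18.8 = -264.68 → no gain ✓.
4 of the 6 constraints hold; not an equilibrium.

4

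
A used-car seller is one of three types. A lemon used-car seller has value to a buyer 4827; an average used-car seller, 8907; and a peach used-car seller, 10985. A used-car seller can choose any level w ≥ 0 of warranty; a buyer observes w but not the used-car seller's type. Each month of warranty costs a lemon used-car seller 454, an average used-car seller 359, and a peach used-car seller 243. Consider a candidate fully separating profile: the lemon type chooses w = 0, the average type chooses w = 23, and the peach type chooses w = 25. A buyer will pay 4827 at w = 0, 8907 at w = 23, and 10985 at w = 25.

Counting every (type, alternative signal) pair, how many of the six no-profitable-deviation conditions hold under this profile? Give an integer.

Lemon (own payoff 4827): to w=23 gives 8907 − 454×23 = -1535 → no gain ✓; to w=25 gives 10985 − 454×25 = -365 → no gain ✓.
Average (own payoff 8907 − 359×23 = 650): to w=0 gives 4827 → profitable ✗; to w=25 gives 10985 − 359×25 = 2010 → profitable ✗.
Peach (own payoff 10985 − 243×25 = 4910): to w=0 gives 4827 → no gain ✓; to w=23 gives 8907 − 243×23 = 3318 → no gain ✓.
4 of the 6 constraints hold; not an equilibrium.

4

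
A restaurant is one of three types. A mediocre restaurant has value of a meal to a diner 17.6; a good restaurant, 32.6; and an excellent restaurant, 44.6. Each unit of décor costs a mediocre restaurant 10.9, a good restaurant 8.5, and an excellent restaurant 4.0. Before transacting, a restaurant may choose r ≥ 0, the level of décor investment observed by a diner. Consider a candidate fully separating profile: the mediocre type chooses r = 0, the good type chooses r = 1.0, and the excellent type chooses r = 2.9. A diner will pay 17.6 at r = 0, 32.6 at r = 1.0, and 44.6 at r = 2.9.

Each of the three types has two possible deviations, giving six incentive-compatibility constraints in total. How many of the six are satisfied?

Excellent (own payoff 44.6 − 4.0×2.9 = 33): to r=0 gives 17.6 → no gain ✓; to r=1.0 gives 32.6 − 4.0×1.0 = 28.6 → no gain ✓.
Good (own payoff 32.6 − 8.5×1.0 = 24.1): to r=0 gives 17.6 → no gain ✓; to r=2.9 gives 44.6 − 8.5×2.9 = 19.95 → no gain ✓.
Mediocre (own payoff 17.6): to r=1.0 gives 32.6 − 10.9×1.0 = 21.7 → profitable ✗; to r=2.9 gives 44.6 − 10.9×2.9 = 12.99 → no gain ✓.
5 of the 6 constraints hold; not an equilibrium.

5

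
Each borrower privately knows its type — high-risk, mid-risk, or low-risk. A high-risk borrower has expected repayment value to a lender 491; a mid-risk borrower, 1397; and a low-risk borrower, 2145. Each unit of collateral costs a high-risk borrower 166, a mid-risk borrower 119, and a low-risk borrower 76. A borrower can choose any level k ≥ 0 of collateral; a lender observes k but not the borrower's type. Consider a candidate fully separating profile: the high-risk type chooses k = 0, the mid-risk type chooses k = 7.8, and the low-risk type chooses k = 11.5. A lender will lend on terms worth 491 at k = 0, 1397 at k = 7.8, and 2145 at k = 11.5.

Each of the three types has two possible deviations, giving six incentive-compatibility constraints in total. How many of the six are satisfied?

High-risk (own payoff 491): to k=7.8 gives 1397 − 166×7.8 = 102.2 → no gain ✓; to k=11.5 gives 2145 − 166×11.5 = 236 → no gain ✓.
Mid-risk (own payoff 1397 − 119×7.8 = 468.8): to k=0 gives 491 → profitable ✗; to k=11.5 gives 2145 − 119×11.5 = 776.5 → profitable ✗.
Low-risk (own payoff 2145 − 76×11.5 = 1271): to k=0 gives 491 → no gain ✓; to k=7.8 gives 1397 − 76×7.8 = 804.2 → no gain ✓.
4 of the 6 constraints hold; not an equilibrium.

4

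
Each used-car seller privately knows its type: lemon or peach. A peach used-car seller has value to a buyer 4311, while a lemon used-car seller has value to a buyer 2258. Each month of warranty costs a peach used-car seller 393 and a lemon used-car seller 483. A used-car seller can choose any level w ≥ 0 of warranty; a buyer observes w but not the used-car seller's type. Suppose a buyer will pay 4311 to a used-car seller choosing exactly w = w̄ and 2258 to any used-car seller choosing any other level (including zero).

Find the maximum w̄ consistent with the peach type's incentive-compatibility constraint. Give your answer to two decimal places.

Choosing w̄ yields the peach type 4311 − 393·w̄; choosing zero yields 2258.
The peach type is indifferent at 4311 − 393·w̄ = 2258, i.e. w̄ = (4311 − 2258) / 393 ≈ 5.22.
For any w̄ above 5.22 the peach type would rather pool at zero, so separation collapses.

5.22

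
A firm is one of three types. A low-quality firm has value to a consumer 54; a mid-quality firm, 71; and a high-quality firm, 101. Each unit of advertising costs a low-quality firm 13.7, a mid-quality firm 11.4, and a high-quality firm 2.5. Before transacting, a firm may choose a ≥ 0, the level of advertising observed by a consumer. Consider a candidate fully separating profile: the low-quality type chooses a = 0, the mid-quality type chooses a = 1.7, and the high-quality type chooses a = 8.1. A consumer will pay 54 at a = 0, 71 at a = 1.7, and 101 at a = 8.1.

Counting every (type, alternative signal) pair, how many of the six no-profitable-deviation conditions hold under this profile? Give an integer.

5

High-quality (own payoff 101 − 2.5×8.1 = 80.75): to a=0 gives 54 → no gain ✓; to a=1.7 gives 71 − 2.5×1.7 = 66.75 → no gain ✓.
Low-quality (own payoff 54): to a=1.7 gives 71 − 13.7×1.7 = 47.71 → no gain ✓; to a=8.1 gives 101 − 13.7×8.1 = -9.97 → no gain ✓.
Mid-quality (own payoff 71 − 11.4×1.7 = 51.62): to a=0 gives 54 → profitable ✗; to a=8.1 gives 101 − 11.4×8.1 = 8.66 → no gain ✓.
5 of the 6 constraints hold; not an equilibrium.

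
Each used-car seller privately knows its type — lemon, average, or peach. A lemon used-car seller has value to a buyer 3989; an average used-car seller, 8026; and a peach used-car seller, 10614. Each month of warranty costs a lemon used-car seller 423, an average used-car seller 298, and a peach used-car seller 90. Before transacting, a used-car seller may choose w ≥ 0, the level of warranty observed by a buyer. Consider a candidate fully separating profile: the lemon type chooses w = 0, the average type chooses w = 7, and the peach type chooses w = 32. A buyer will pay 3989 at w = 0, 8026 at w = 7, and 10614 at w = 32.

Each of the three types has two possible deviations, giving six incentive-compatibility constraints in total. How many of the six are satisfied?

Lemon (own payoff 3989): to w=7 gives 8026 − 423×7 = 5065 → profitable ✗; to w=32 gives 10614 − 423×32 = -2922 → no gain ✓.
Average (own payoff 8026 − 298×7 = 5940): to w=0 gives 3989 → no gain ✓; to w=32 gives 10614 − 298×32 = 1078 → no gain ✓.
Peach (own payoff 10614 − 90×32 = 7734): to w=0 gives 3989 → no gain ✓; to w=7 gives 8026 − 90×7 = 7396 → no gain ✓.
5 of the 6 constraints hold; not an equilibrium.

5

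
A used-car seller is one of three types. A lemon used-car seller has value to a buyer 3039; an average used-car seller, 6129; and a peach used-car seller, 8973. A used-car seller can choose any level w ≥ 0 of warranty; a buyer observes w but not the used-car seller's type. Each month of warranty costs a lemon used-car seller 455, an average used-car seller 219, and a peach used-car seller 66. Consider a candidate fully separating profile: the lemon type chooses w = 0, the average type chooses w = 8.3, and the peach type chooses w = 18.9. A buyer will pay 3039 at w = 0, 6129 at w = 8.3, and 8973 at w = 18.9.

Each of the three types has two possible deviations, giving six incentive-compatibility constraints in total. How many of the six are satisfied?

5

Average (own payoff 6129 − 219×8.3 = 4311.3): to w=0 gives 3039 → no gain ✓; to w=18.9 gives 8973 − 219×18.9 = 4833.9 → profitable ✗.
Lemon (own payoff 3039): to w=8.3 gives 6129 − 455×8.3 = 2352.5 → no gain ✓; to w=18.9 gives 8973 − 455×18.9 = 373.5 → no gain ✓.
Peach (own payoff 8973 − 66×18.9 = 7725.6): to w=0 gives 3039 → no gain ✓; to w=8.3 gives 6129 − 66×8.3 = 5581.2 → no gain ✓.
5 of the 6 constraints hold; not an equilibrium.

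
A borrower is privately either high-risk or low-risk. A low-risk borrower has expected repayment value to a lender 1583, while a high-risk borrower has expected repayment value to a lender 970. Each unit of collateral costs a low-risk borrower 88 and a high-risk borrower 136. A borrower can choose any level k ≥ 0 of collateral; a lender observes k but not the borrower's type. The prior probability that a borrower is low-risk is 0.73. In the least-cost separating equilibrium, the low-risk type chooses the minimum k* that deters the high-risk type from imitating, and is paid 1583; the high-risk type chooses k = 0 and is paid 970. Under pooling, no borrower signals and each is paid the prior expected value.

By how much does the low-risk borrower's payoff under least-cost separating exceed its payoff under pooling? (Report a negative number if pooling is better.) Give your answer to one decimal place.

Least-cost separating signal: k* solves 970 = 1583 − 136·k*, so k* = (1583 − 970)/136 ≈ 4.5074.
Low-risk type's separating payoff: 1583 − 88 × k* = 1583 − 88 × (1583 − 970)/136 = 1583 − 53944/136 ≈ 1186.353.
Pooling payoff: 0.73 × 1583 + 0.27 × 970 = 1417.49.
Difference: 1186.353 − 1417.49 = -231.137, i.e. -231.1 to one decimal place.
The low-risk type would prefer the pooling outcome.

-231.1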